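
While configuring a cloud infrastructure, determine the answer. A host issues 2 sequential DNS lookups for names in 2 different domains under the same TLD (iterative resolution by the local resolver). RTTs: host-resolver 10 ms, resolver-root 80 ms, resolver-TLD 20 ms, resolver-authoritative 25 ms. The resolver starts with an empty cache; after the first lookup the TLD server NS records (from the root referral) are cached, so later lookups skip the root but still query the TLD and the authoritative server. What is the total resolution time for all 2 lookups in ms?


Lookup 1 (cold cache): local + root + TLD + auth = 10 + 80 + 20 + 25 = 135 ms
Lookups 2..2 (TLD NS cached -> skip root; new domain -> still ask TLD and auth): local + TLD + auth = 10 + 20 + 25 = 55 ms each
Remaining 1 lookups: 1 * 55 = 55 ms
Total = 135 + 55 = 190 ms

190


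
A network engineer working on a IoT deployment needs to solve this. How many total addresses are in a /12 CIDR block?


Given: CIDR prefix /12
Host bits = 32 - 12 = 20
Total addresses = 2^20 = 1048576

1048576


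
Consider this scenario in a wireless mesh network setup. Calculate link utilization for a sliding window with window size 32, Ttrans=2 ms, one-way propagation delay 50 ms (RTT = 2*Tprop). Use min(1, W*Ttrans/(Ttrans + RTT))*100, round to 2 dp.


Given: W = 32, Ttrans = 2 ms, RTT = 100 ms (= 2 * Tprop, Tprop = 50 ms)
Cycle time = Ttrans + RTT = 2 + 100 = 102 ms (first packet sent until its ACK returns)
W * Ttrans = 32 * 2 = 64 ms of sending per cycle
W * Ttrans / (Ttrans + RTT) = 64 / 102 = 0.627451
U = min(1, 0.627451) = 0.627451
U% = 62.75%

62.75


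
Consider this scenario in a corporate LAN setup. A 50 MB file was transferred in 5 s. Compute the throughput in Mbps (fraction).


Given: file = 50 MB, time = 5 s
File in Mb = 50 * 8 = 400 Mb
Throughput = 400 / 5 Mbps
Throughput = 80 Mbps

80


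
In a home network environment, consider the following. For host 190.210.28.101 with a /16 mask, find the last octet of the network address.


Given: IP = 190.210.28.101, prefix = /16
Subnet mask = 255.255.0.0
Last octet of IP: 101
Last octet of mask: 0
Network last octet = 101 AND 0 = 0

0


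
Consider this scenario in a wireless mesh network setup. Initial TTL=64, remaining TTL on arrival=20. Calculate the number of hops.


Given: initial TTL = 64, received TTL = 20
Hops = initial TTL - received TTL
Hops = 64 - 20 = 44

44


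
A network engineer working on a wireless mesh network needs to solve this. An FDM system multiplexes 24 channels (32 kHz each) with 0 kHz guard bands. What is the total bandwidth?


Given: 24 channels, 32 kHz each, guard = 0 kHz
Channel bandwidth = 24 * 32 = 768 kHz
Guard bands = 23 gaps * 0 kHz = 0 kHz
Total = 768 + 0 = 768 kHz

768


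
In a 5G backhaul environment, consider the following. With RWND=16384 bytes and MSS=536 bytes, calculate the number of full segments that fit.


Given: RWND = 16384 bytes, MSS = 536 bytes
Full segments = floor(RWND / MSS)
Full segments = floor(16384 / 536)
Full segments = floor(30.5672) = 30

30


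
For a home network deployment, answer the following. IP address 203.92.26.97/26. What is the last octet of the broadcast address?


Given: IP = 203.92.26.97, prefix = /26
Host bits = 32 - 26 = 6
Network last octet = 97 AND mask = 64
Host part size = 2^6 - 1 = 63
Broadcast last octet = 64 OR 63 = 127

127


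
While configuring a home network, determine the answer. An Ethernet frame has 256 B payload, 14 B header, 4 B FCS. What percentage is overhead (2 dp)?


Given: payload = 256 B, header = 14 B, trailer = 4 B
Overhead bytes = header + trailer = 14 + 4 = 18
Total frame = payload + overhead = 256 + 18 = 274
Overhead % = 18 / 274 * 100 = 6.5693% -> 6.57% (2 dp)

6.57


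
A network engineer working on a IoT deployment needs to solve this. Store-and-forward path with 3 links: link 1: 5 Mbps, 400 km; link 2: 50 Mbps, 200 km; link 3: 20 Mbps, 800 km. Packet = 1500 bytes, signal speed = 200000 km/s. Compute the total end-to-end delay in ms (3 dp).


Packet = 1500 bytes = 12000 bits. Store-and-forward: sum (t_trans + t_prop) per link.
Link 1: t_trans = 12000/(5*10^6) s = 2.4000 ms; t_prop = 400/200000 s = 2.0000 ms; subtotal = 4.4000 ms
Link 2: t_trans = 12000/(50*10^6) s = 0.2400 ms; t_prop = 200/200000 s = 1.0000 ms; subtotal = 1.2400 ms
Link 3: t_trans = 12000/(20*10^6) s = 0.6000 ms; t_prop = 800/200000 s = 4.0000 ms; subtotal = 4.6000 ms
End-to-end = 4.4000 + 1.2400 + 4.6000 = 10.2400 ms -> 10.240 ms (3 dp)

10.240


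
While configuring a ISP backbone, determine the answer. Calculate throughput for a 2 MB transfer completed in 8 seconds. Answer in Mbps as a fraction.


Given: file = 2 MB, time = 8 s
File in Mb = 2 * 8 = 16 Mb
Throughput = 16 / 8 Mbps
Throughput = 2 Mbps

2


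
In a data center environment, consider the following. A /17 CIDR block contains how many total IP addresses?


Given: CIDR prefix /17
Host bits = 32 - 17 = 15
Total addresses = 2^15 = 32768

32768


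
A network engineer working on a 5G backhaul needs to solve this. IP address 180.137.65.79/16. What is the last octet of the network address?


Given: IP = 180.137.65.79, prefix = /16
Subnet mask = 255.255.0.0
Last octet of IP: 79
Last octet of mask: 0
Network last octet = 79 AND 0 = 0

0


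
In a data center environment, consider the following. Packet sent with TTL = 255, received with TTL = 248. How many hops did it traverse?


Given: initial TTL = 255, received TTL = 248
Hops = initial TTL - received TTL
Hops = 255 - 248 = 7

7


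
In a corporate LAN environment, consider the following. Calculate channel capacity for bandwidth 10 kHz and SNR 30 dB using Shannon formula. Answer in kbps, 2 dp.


Given: B = 10 kHz, SNR = 30 dB
SNR linear = 10^(30/10) = 1000
1 + SNR = 1001
log2(1001) = 9.9672262588
C = 10 * 1000 * 9.9672262588 = 99672.2626 bps
C = 99.672263 kbps -> 99.67 kbps (2 dp)

99.67


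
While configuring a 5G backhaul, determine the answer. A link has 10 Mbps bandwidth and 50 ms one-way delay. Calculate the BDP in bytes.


Given: bandwidth = 10 Mbps, delay = 50 ms
BDP in bits = 10 * 10^6 * 50 / 1000
BDP in bits = 500000
BDP in bytes = 500000 / 8 = 62500

62500


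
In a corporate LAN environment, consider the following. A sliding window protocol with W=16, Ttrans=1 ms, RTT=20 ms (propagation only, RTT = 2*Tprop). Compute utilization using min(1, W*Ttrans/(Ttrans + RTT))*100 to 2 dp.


Given: W = 16, Ttrans = 1 ms, RTT = 20 ms (= 2 * Tprop, Tprop = 10 ms)
Cycle time = Ttrans + RTT = 1 + 20 = 21 ms (first packet sent until its ACK returns)
W * Ttrans = 16 * 1 = 16 ms of sending per cycle
W * Ttrans / (Ttrans + RTT) = 16 / 21 = 0.761905
U = min(1, 0.761905) = 0.761905
U% = 76.19%

76.19


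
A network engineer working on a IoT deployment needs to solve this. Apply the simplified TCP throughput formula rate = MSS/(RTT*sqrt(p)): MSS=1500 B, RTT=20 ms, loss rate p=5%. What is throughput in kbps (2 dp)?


Given: MSS = 1500 bytes, RTT = 20 ms, loss = 5%
RTT in seconds = 20 / 1000 = 0.02
Loss rate = 5% = 0.05
sqrt(loss) = sqrt(0.05) = 0.223606797750
Throughput (bytes/s) = 1500 / (0.02 * 0.223606797750) = 335410.1966
Throughput (kbps) = 335410.1966 * 8 / 1000 = 2683.281573 -> 2683.28 kbps (2 dp)

2683.28


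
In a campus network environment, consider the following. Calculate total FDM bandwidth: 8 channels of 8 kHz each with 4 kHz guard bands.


Given: 8 channels, 8 kHz each, guard = 4 kHz
Channel bandwidth = 8 * 8 = 64 kHz
Guard bands = 7 gaps * 4 kHz = 28 kHz
Total = 64 + 28 = 92 kHz

92


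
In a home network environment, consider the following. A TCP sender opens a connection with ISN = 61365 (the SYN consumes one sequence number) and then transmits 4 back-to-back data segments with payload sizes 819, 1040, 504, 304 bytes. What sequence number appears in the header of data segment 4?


The SYN occupies sequence number ISN = 61365, so the first data byte is ISN + 1 = 61366.
SEQ of data segment i = (ISN + 1) + sum of payload sizes of segments 1..i-1.
Segment 1: SEQ = 61366, payload = 819 bytes
Segment 2: SEQ = 62185, payload = 1040 bytes
Segment 3: SEQ = 63225, payload = 504 bytes
Segment 4: SEQ = 63729, payload = 304 bytes
SEQ of segment 4 = 61366 + 819 + 1040 + 504 = 63729

63729


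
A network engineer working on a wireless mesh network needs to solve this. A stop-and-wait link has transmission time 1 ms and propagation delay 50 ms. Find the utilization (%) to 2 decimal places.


Given: Ttrans = 1 ms, Tprop = 50 ms
RTT = 2 * Tprop = 2 * 50 = 100 ms
U = Ttrans / (Ttrans + RTT)
U = 1 / (1 + 100)
U = 1 / 101 = 0.009901
U% = 0.99%

0.99


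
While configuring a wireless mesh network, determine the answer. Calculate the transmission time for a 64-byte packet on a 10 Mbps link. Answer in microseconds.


Given: packet = 64 bytes, bandwidth = 10 Mbps
Packet in bits = 64 * 8 = 512 bits
Bandwidth = 10 * 10^6 = 10000000 bps
Time = 512 / 10000000 seconds
Time in us = 512 * 10^6 / 10000000 = 51.2

51.2


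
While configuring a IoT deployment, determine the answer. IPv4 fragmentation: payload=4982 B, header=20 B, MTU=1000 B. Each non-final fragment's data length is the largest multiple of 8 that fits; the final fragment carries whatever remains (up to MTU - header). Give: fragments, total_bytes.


Max data per non-final fragment = floor((MTU - header)/8)*8 = floor((1000 - 20)/8)*8 = floor(980/8)*8 = 976 B
Final fragment needs no 8-byte alignment: it can carry up to MTU - header = 980 B
Non-final fragments needed = ceil((payload - 980) / 976) = ceil(4002/976) = ceil(4.1004) = 5
Number of fragments = 5 + 1 = 6
Fragment sizes (data): 5 * 976 B + 102 B (last, 102 <= 980 OK)
Total bytes sent = payload + n_frags * header = 4982 + 6*20 = 4982 + 120 = 5102 B

6, 5102


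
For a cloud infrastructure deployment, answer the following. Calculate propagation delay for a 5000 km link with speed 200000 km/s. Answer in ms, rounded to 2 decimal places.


Given: distance = 5000 km, speed = 200000 km/s
Delay = distance / speed = 5000 / 200000 seconds
Delay in ms = 5000 * 1000 / 200000
Delay = 25.0000 ms
Rounded to 2 dp = 25.00 ms

25.00


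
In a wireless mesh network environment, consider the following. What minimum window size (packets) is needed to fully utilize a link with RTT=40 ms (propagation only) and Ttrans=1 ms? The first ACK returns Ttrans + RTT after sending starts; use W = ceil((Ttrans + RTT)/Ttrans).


Given: Ttrans = 1 ms, RTT = 40 ms (= 2 * Tprop, Tprop = 20 ms)
Time until first ACK returns = Ttrans + RTT = 1 + 40 = 41 ms
Need W * Ttrans >= Ttrans + RTT  ->  W >= (Ttrans + RTT) / Ttrans
(Ttrans + RTT) / Ttrans = 41 / 1 = 41
W_min = ceil(41) = 41

41


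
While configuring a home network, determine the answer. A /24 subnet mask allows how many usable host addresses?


Given: subnet mask /24
Host bits = 32 - 24 = 8
Total addresses = 2^8 = 256
Usable hosts = 256 - 2 (network + broadcast) = 254

254


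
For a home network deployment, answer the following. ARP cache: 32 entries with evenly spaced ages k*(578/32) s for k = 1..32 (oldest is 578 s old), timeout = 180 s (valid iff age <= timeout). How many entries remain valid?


Ages are k * 578/32 s for k = 1..32 (spacing = 18.0625 s).
Entry k is valid iff k * 578/32 <= 180 iff k <= 32 * 180 / 578 = 9.9654
n_valid = floor(9.9654) = 9
(n_stale = 32 - 9 = 23)

9


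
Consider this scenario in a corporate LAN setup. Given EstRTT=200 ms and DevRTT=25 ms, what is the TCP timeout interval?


Given: EstRTT = 200 ms, DevRTT = 25 ms
Timeout = EstRTT + 4 * DevRTT
4 * DevRTT = 4 * 25 = 100
Timeout = 200 + 100 = 300 ms

300


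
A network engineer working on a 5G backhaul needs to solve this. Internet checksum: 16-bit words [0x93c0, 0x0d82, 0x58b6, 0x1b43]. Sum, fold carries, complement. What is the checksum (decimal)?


Given words: [0x93c0, 0x0d82, 0x58b6, 0x1b43]
Step 1: Sum all words
Raw sum = 37824 + 3458 + 22710 + 6979 = 70971
Step 2: Fold carry: (5435 + 1) = 5436
One's complement = ~5436 & 0xFFFF = 60099

60099


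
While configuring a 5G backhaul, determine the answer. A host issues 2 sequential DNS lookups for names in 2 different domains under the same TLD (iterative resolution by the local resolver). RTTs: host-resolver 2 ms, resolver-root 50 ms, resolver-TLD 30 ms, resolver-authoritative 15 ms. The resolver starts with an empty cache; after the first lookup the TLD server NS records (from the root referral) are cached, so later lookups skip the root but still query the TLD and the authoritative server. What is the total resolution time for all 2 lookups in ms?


Lookup 1 (cold cache): local + root + TLD + auth = 2 + 50 + 30 + 15 = 97 ms
Lookups 2..2 (TLD NS cached -> skip root; new domain -> still ask TLD and auth): local + TLD + auth = 2 + 30 + 15 = 47 ms each
Remaining 1 lookups: 1 * 47 = 47 ms
Total = 97 + 47 = 144 ms

144


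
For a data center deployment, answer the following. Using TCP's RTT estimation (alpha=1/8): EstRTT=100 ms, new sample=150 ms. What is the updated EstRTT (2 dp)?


Given: EstRTT = 100 ms, SampleRTT = 150 ms, alpha = 1/8
New EstRTT = (1 - alpha) * EstRTT + alpha * SampleRTT
(7/8) * 100 = 87.5
(1/8) * 150 = 18.75
New EstRTT = 87.5 + 18.75 = 106.25 ms -> 106.25 ms (2 dp)

106.25


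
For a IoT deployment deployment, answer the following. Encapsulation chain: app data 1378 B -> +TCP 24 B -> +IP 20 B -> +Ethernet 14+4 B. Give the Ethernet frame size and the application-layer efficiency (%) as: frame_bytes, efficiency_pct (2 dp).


TCP segment = 1378 + 24 = 1402 B
IP packet = 1402 + 20 = 1422 B
Ethernet frame = 1422 + 14 + 4 = 1440 B
Efficiency = app / frame = 1378 / 1440 = 0.956944 = 95.6944% -> 95.69% (2 dp)

1440, 95.69


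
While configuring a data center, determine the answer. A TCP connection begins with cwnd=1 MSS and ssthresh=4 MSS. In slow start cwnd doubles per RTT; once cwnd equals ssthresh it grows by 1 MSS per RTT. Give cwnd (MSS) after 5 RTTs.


RTT 0: cwnd = 1 MSS (initial)
RTT 1: cwnd = 2 MSS (slow start, doubled)
RTT 2: cwnd = 4 MSS (slow start, doubled)
RTT 3: cwnd = 5 MSS (congestion avoidance, +1)
RTT 4: cwnd = 6 MSS (congestion avoidance, +1)
RTT 5: cwnd = 7 MSS (congestion avoidance, +1)

7


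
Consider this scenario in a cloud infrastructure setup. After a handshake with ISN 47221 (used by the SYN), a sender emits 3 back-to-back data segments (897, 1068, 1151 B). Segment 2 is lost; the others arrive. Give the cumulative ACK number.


SYN uses sequence number 47221; first data byte = ISN + 1 = 47222.
Segment 1: SEQ = 47222, len = 897 B, covers [47222, 48118]
Segment 2: SEQ = 48119, len = 1068 B, covers [48119, 49186] [LOST]
Segment 3: SEQ = 49187, len = 1151 B, covers [49187, 50337]
In-order data received: bytes [47222, 48118] (segments 1..1).
Segment 2 missing -> gap begins at byte 48119; later segments buffered out of order.
Cumulative ACK = next expected in-order byte = 47222 + 897 = 48119

48119


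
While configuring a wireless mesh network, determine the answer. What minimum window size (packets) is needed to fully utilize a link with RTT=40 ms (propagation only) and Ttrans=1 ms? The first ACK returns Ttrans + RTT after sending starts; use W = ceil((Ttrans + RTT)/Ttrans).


Given: Ttrans = 1 ms, RTT = 40 ms (= 2 * Tprop, Tprop = 20 ms)
Time until first ACK returns = Ttrans + RTT = 1 + 40 = 41 ms
Need W * Ttrans >= Ttrans + RTT  ->  W >= (Ttrans + RTT) / Ttrans
(Ttrans + RTT) / Ttrans = 41 / 1 = 41
W_min = ceil(41) = 41

41


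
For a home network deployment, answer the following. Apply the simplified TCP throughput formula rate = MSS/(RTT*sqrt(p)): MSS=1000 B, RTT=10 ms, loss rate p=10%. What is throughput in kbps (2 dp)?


Given: MSS = 1000 bytes, RTT = 10 ms, loss = 10%
RTT in seconds = 10 / 1000 = 0.01
Loss rate = 10% = 0.1
sqrt(loss) = sqrt(0.1) = 0.316227766017
Throughput (bytes/s) = 1000 / (0.01 * 0.316227766017) = 316227.7660
Throughput (kbps) = 316227.7660 * 8 / 1000 = 2529.822128 -> 2529.82 kbps (2 dp)

2529.82


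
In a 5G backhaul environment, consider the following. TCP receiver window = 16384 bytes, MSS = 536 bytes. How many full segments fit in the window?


Given: RWND = 16384 bytes, MSS = 536 bytes
Full segments = floor(RWND / MSS)
Full segments = floor(16384 / 536)
Full segments = floor(30.5672) = 30

30


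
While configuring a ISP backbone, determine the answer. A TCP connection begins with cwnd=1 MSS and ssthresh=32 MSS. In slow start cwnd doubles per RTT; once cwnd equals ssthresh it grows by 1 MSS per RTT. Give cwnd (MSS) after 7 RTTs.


RTT 0: cwnd = 1 MSS (initial)
RTT 1: cwnd = 2 MSS (slow start, doubled)
RTT 2: cwnd = 4 MSS (slow start, doubled)
RTT 3: cwnd = 8 MSS (slow start, doubled)
RTT 4: cwnd = 16 MSS (slow start, doubled)
RTT 5: cwnd = 32 MSS (slow start, doubled)
RTT 6: cwnd = 33 MSS (congestion avoidance, +1)
RTT 7: cwnd = 34 MSS (congestion avoidance, +1)

34


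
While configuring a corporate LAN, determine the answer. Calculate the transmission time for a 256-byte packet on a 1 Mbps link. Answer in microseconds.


Given: packet = 256 bytes, bandwidth = 1 Mbps
Packet in bits = 256 * 8 = 2048 bits
Bandwidth = 1 * 10^6 = 1000000 bps
Time = 2048 / 1000000 seconds
Time in us = 2048 * 10^6 / 1000000 = 2048

2048


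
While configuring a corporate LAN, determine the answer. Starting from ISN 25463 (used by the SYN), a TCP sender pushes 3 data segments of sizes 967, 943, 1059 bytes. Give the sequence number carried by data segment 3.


The SYN occupies sequence number ISN = 25463, so the first data byte is ISN + 1 = 25464.
SEQ of data segment i = (ISN + 1) + sum of payload sizes of segments 1..i-1.
Segment 1: SEQ = 25464, payload = 967 bytes
Segment 2: SEQ = 26431, payload = 943 bytes
Segment 3: SEQ = 27374, payload = 1059 bytes
SEQ of segment 3 = 25464 + 967 + 943 = 27374

27374


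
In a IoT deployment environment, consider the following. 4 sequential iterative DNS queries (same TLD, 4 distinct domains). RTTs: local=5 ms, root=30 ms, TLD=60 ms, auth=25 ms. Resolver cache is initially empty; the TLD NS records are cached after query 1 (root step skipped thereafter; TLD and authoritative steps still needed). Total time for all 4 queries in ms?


Lookup 1 (cold cache): local + root + TLD + auth = 5 + 30 + 60 + 25 = 120 ms
Lookups 2..4 (TLD NS cached -> skip root; new domain -> still ask TLD and auth): local + TLD + auth = 5 + 60 + 25 = 90 ms each
Remaining 3 lookups: 3 * 90 = 270 ms
Total = 120 + 270 = 390 ms

390


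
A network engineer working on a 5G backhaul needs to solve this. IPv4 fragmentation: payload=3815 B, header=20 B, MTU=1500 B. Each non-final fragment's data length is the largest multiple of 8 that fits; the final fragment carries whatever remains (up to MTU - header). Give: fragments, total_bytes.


Max data per non-final fragment = floor((MTU - header)/8)*8 = floor((1500 - 20)/8)*8 = floor(1480/8)*8 = 1480 B
Final fragment needs no 8-byte alignment: it can carry up to MTU - header = 1480 B
Non-final fragments needed = ceil((payload - 1480) / 1480) = ceil(2335/1480) = ceil(1.5777) = 2
Number of fragments = 2 + 1 = 3
Fragment sizes (data): 2 * 1480 B + 855 B (last, 855 <= 1480 OK)
Total bytes sent = payload + n_frags * header = 3815 + 3*20 = 3815 + 60 = 3875 B

3, 3875


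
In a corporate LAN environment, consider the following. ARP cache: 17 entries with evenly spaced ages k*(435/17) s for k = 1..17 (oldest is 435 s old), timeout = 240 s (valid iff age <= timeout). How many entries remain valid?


Ages are k * 435/17 s for k = 1..17 (spacing = 25.5882 s).
Entry k is valid iff k * 435/17 <= 240 iff k <= 17 * 240 / 435 = 9.3793
n_valid = floor(9.3793) = 9
(n_stale = 17 - 9 = 8)

9


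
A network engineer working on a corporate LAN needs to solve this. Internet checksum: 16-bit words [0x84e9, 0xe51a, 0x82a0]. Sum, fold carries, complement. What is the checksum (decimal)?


Given words: [0x84e9, 0xe51a, 0x82a0]
Step 1: Sum all words
Raw sum = 34025 + 58650 + 33440 = 126115
Step 2: Fold carry: (60579 + 1) = 60580
One's complement = ~60580 & 0xFFFF = 4955

4955


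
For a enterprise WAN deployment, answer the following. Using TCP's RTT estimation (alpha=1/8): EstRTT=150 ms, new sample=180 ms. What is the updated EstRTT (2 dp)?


Given: EstRTT = 150 ms, SampleRTT = 180 ms, alpha = 1/8
New EstRTT = (1 - alpha) * EstRTT + alpha * SampleRTT
(7/8) * 150 = 131.25
(1/8) * 180 = 22.5
New EstRTT = 131.25 + 22.5 = 153.75 ms -> 153.75 ms (2 dp)

153.75


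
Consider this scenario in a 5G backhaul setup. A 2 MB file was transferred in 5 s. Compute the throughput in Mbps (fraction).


Given: file = 2 MB, time = 5 s
File in Mb = 2 * 8 = 16 Mb
Throughput = 16 / 5 Mbps
Throughput = 16/5 Mbps

16/5


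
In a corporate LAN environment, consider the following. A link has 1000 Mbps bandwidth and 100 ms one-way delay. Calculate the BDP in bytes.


Given: bandwidth = 1000 Mbps, delay = 100 ms
BDP in bits = 1000 * 10^6 * 100 / 1000
BDP in bits = 100000000
BDP in bytes = 100000000 / 8 = 12500000

12500000


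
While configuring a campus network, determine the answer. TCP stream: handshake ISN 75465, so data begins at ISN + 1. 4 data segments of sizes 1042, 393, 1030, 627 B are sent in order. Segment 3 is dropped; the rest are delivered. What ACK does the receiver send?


SYN uses sequence number 75465; first data byte = ISN + 1 = 75466.
Segment 1: SEQ = 75466, len = 1042 B, covers [75466, 76507]
Segment 2: SEQ = 76508, len = 393 B, covers [76508, 76900]
Segment 3: SEQ = 76901, len = 1030 B, covers [76901, 77930] [LOST]
Segment 4: SEQ = 77931, len = 627 B, covers [77931, 78557]
In-order data received: bytes [75466, 76900] (segments 1..2).
Segment 3 missing -> gap begins at byte 76901; later segments buffered out of order.
Cumulative ACK = next expected in-order byte = 75466 + 1042 + 393 = 76901

76901


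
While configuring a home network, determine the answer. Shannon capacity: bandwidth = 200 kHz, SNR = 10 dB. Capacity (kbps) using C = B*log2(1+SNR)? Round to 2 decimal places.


Given: B = 200 kHz, SNR = 10 dB
SNR linear = 10^(10/10) = 10
1 + SNR = 11
log2(11) = 3.4594316186
C = 200 * 1000 * 3.4594316186 = 691886.3237 bps
C = 691.886324 kbps -> 691.89 kbps (2 dp)

691.89


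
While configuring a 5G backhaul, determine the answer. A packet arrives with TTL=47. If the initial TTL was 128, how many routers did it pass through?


Given: initial TTL = 128, received TTL = 47
Hops = initial TTL - received TTL
Hops = 128 - 47 = 81

81


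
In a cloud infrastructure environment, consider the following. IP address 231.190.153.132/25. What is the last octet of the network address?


Given: IP = 231.190.153.132, prefix = /25
Subnet mask = 255.255.255.128
Last octet of IP: 132
Last octet of mask: 128
Network last octet = 132 AND 128 = 128

128


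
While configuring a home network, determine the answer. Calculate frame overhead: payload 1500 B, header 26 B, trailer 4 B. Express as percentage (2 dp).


Given: payload = 1500 B, header = 26 B, trailer = 4 B
Overhead bytes = header + trailer = 26 + 4 = 30
Total frame = payload + overhead = 1500 + 30 = 1530
Overhead % = 30 / 1530 * 100 = 1.9608% -> 1.96% (2 dp)

1.96


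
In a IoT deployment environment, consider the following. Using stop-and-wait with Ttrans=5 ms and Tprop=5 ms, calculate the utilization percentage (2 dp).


Given: Ttrans = 5 ms, Tprop = 5 ms
RTT = 2 * Tprop = 2 * 5 = 10 ms
U = Ttrans / (Ttrans + RTT)
U = 5 / (5 + 10)
U = 5 / 15 = 0.333333
U% = 33.33%

33.33


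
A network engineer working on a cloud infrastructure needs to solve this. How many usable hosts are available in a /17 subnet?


Given: subnet mask /17
Host bits = 32 - 17 = 15
Total addresses = 2^15 = 32768
Usable hosts = 32768 - 2 (network + broadcast) = 32766

32766


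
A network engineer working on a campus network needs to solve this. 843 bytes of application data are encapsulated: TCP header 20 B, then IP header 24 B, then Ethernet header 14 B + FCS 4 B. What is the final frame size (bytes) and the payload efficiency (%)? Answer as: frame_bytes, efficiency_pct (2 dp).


TCP segment = 843 + 20 = 863 B
IP packet = 863 + 24 = 887 B
Ethernet frame = 887 + 14 + 4 = 905 B
Efficiency = app / frame = 843 / 905 = 0.931492 = 93.1492% -> 93.15% (2 dp)

905, 93.15


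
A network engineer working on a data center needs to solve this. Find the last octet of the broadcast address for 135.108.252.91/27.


Given: IP = 135.108.252.91, prefix = /27
Host bits = 32 - 27 = 5
Network last octet = 91 AND mask = 64
Host part size = 2^5 - 1 = 31
Broadcast last octet = 64 OR 31 = 95

95


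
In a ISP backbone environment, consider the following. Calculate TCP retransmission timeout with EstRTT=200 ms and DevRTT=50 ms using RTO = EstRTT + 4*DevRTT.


Given: EstRTT = 200 ms, DevRTT = 50 ms
Timeout = EstRTT + 4 * DevRTT
4 * DevRTT = 4 * 50 = 200
Timeout = 200 + 200 = 400 ms

400


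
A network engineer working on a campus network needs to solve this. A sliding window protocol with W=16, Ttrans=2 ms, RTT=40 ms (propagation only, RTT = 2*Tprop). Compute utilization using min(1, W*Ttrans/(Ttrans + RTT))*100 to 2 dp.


Given: W = 16, Ttrans = 2 ms, RTT = 40 ms (= 2 * Tprop, Tprop = 20 ms)
Cycle time = Ttrans + RTT = 2 + 40 = 42 ms (first packet sent until its ACK returns)
W * Ttrans = 16 * 2 = 32 ms of sending per cycle
W * Ttrans / (Ttrans + RTT) = 32 / 42 = 0.761905
U = min(1, 0.761905) = 0.761905
U% = 76.19%

76.19


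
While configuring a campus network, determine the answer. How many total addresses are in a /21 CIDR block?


Given: CIDR prefix /21
Host bits = 32 - 21 = 11
Total addresses = 2^11 = 2048

2048


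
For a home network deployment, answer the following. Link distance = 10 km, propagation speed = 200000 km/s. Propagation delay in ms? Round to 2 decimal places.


Given: distance = 10 km, speed = 200000 km/s
Delay = distance / speed = 10 / 200000 seconds
Delay in ms = 10 * 1000 / 200000
Delay = 0.0500 ms
Rounded to 2 dp = 0.05 ms

0.05


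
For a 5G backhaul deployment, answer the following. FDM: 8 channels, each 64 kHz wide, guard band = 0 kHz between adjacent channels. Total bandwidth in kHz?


Given: 8 channels, 64 kHz each, guard = 0 kHz
Channel bandwidth = 8 * 64 = 512 kHz
Guard bands = 7 gaps * 0 kHz = 0 kHz
Total = 512 + 0 = 512 kHz

512


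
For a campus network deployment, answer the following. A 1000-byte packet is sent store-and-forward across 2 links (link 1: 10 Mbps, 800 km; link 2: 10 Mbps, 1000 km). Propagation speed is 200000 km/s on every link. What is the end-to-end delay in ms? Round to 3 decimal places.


Packet = 1000 bytes = 8000 bits. Store-and-forward: sum (t_trans + t_prop) per link.
Link 1: t_trans = 8000/(10*10^6) s = 0.8000 ms; t_prop = 800/200000 s = 4.0000 ms; subtotal = 4.8000 ms
Link 2: t_trans = 8000/(10*10^6) s = 0.8000 ms; t_prop = 1000/200000 s = 5.0000 ms; subtotal = 5.8000 ms
End-to-end = 4.8000 + 5.8000 = 10.6000 ms -> 10.600 ms (3 dp)

10.600


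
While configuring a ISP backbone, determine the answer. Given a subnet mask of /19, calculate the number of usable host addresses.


Given: subnet mask /19
Host bits = 32 - 19 = 13
Total addresses = 2^13 = 8192
Usable hosts = 8192 - 2 (network + broadcast) = 8190

8190


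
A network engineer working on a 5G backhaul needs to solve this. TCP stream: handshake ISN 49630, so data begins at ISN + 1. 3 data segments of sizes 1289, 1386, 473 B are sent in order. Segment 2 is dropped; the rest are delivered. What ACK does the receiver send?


SYN uses sequence number 49630; first data byte = ISN + 1 = 49631.
Segment 1: SEQ = 49631, len = 1289 B, covers [49631, 50919]
Segment 2: SEQ = 50920, len = 1386 B, covers [50920, 52305] [LOST]
Segment 3: SEQ = 52306, len = 473 B, covers [52306, 52778]
In-order data received: bytes [49631, 50919] (segments 1..1).
Segment 2 missing -> gap begins at byte 50920; later segments buffered out of order.
Cumulative ACK = next expected in-order byte = 49631 + 1289 = 50920

50920


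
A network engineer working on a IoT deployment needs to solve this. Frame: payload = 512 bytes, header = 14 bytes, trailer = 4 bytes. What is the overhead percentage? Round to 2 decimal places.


Given: payload = 512 B, header = 14 B, trailer = 4 B
Overhead bytes = header + trailer = 14 + 4 = 18
Total frame = payload + overhead = 512 + 18 = 530
Overhead % = 18 / 530 * 100 = 3.3962% -> 3.40% (2 dp)

3.40


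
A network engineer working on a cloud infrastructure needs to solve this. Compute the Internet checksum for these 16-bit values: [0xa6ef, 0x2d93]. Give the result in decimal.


Given words: [0xa6ef, 0x2d93]
Step 1: Sum all words
Raw sum = 42735 + 11667 = 54402
One's complement = ~54402 & 0xFFFF = 11133

11133


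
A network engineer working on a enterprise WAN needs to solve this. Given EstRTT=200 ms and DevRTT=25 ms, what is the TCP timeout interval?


Given: EstRTT = 200 ms, DevRTT = 25 ms
Timeout = EstRTT + 4 * DevRTT
4 * DevRTT = 4 * 25 = 100
Timeout = 200 + 100 = 300 ms

300


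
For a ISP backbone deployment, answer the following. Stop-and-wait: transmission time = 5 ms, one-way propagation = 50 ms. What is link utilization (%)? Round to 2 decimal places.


Given: Ttrans = 5 ms, Tprop = 50 ms
RTT = 2 * Tprop = 2 * 50 = 100 ms
U = Ttrans / (Ttrans + RTT)
U = 5 / (5 + 100)
U = 5 / 105 = 0.047619
U% = 4.76%

4.76


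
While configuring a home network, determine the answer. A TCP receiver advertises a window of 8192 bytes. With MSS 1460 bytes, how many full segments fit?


Given: RWND = 8192 bytes, MSS = 1460 bytes
Full segments = floor(RWND / MSS)
Full segments = floor(8192 / 1460)
Full segments = floor(5.611) = 5

5


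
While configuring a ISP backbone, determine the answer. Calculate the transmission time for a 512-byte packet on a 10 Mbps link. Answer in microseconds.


Given: packet = 512 bytes, bandwidth = 10 Mbps
Packet in bits = 512 * 8 = 4096 bits
Bandwidth = 10 * 10^6 = 10000000 bps
Time = 4096 / 10000000 seconds
Time in us = 4096 * 10^6 / 10000000 = 409.6

409.6


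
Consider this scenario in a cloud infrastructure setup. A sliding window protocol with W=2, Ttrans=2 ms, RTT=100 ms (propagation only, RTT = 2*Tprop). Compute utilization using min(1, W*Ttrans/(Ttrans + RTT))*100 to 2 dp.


Given: W = 2, Ttrans = 2 ms, RTT = 100 ms (= 2 * Tprop, Tprop = 50 ms)
Cycle time = Ttrans + RTT = 2 + 100 = 102 ms (first packet sent until its ACK returns)
W * Ttrans = 2 * 2 = 4 ms of sending per cycle
W * Ttrans / (Ttrans + RTT) = 4 / 102 = 0.039216
U = min(1, 0.039216) = 0.039216
U% = 3.92%

3.92


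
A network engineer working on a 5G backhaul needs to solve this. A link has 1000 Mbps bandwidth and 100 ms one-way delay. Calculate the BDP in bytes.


Given: bandwidth = 1000 Mbps, delay = 100 ms
BDP in bits = 1000 * 10^6 * 100 / 1000
BDP in bits = 100000000
BDP in bytes = 100000000 / 8 = 12500000

12500000


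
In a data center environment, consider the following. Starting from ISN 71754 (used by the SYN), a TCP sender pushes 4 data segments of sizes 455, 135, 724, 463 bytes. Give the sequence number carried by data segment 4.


The SYN occupies sequence number ISN = 71754, so the first data byte is ISN + 1 = 71755.
SEQ of data segment i = (ISN + 1) + sum of payload sizes of segments 1..i-1.
Segment 1: SEQ = 71755, payload = 455 bytes
Segment 2: SEQ = 72210, payload = 135 bytes
Segment 3: SEQ = 72345, payload = 724 bytes
Segment 4: SEQ = 73069, payload = 463 bytes
SEQ of segment 4 = 71755 + 455 + 135 + 724 = 73069

73069


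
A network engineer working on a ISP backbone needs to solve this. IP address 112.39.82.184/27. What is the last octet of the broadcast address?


Given: IP = 112.39.82.184, prefix = /27
Host bits = 32 - 27 = 5
Network last octet = 184 AND mask = 160
Host part size = 2^5 - 1 = 31
Broadcast last octet = 160 OR 31 = 191

191


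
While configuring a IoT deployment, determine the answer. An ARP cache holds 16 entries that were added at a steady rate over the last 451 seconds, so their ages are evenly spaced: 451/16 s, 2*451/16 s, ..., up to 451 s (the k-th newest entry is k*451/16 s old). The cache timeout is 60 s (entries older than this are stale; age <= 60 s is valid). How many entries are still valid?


Ages are k * 451/16 s for k = 1..16 (spacing = 28.1875 s).
Entry k is valid iff k * 451/16 <= 60 iff k <= 16 * 60 / 451 = 2.1286
n_valid = floor(2.1286) = 2
(n_stale = 16 - 2 = 14)

2


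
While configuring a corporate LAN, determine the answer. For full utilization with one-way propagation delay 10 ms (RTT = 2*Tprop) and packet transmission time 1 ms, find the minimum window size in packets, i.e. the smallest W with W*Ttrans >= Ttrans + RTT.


Given: Ttrans = 1 ms, RTT = 20 ms (= 2 * Tprop, Tprop = 10 ms)
Time until first ACK returns = Ttrans + RTT = 1 + 20 = 21 ms
Need W * Ttrans >= Ttrans + RTT  ->  W >= (Ttrans + RTT) / Ttrans
(Ttrans + RTT) / Ttrans = 21 / 1 = 21
W_min = ceil(21) = 21

21


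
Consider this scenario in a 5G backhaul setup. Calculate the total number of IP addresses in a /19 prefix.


Given: CIDR prefix /19
Host bits = 32 - 19 = 13
Total addresses = 2^13 = 8192

8192


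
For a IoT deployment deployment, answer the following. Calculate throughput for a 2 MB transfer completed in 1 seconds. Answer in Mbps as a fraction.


Given: file = 2 MB, time = 1 s
File in Mb = 2 * 8 = 16 Mb
Throughput = 16 / 1 Mbps
Throughput = 16 Mbps

16


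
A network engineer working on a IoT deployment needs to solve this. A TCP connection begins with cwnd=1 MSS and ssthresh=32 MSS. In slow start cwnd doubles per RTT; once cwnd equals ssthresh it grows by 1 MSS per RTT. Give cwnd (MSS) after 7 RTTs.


RTT 0: cwnd = 1 MSS (initial)
RTT 1: cwnd = 2 MSS (slow start, doubled)
RTT 2: cwnd = 4 MSS (slow start, doubled)
RTT 3: cwnd = 8 MSS (slow start, doubled)
RTT 4: cwnd = 16 MSS (slow start, doubled)
RTT 5: cwnd = 32 MSS (slow start, doubled)
RTT 6: cwnd = 33 MSS (congestion avoidance, +1)
RTT 7: cwnd = 34 MSS (congestion avoidance, +1)

34


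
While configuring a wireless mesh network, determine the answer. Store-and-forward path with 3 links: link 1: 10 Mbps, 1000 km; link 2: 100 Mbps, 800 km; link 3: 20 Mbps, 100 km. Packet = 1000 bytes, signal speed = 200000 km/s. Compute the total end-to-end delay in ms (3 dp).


Packet = 1000 bytes = 8000 bits. Store-and-forward: sum (t_trans + t_prop) per link.
Link 1: t_trans = 8000/(10*10^6) s = 0.8000 ms; t_prop = 1000/200000 s = 5.0000 ms; subtotal = 5.8000 ms
Link 2: t_trans = 8000/(100*10^6) s = 0.0800 ms; t_prop = 800/200000 s = 4.0000 ms; subtotal = 4.0800 ms
Link 3: t_trans = 8000/(20*10^6) s = 0.4000 ms; t_prop = 100/200000 s = 0.5000 ms; subtotal = 0.9000 ms
End-to-end = 5.8000 + 4.0800 + 0.9000 = 10.7800 ms -> 10.780 ms (3 dp)

10.780


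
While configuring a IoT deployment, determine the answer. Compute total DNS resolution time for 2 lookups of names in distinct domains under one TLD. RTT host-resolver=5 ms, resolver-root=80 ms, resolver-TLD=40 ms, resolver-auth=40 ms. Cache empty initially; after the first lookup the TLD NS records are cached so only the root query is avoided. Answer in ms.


Lookup 1 (cold cache): local + root + TLD + auth = 5 + 80 + 40 + 40 = 165 ms
Lookups 2..2 (TLD NS cached -> skip root; new domain -> still ask TLD and auth): local + TLD + auth = 5 + 40 + 40 = 85 ms each
Remaining 1 lookups: 1 * 85 = 85 ms
Total = 165 + 85 = 250 ms

250


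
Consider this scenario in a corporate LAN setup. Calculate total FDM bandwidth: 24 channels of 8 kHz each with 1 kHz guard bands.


Given: 24 channels, 8 kHz each, guard = 1 kHz
Channel bandwidth = 24 * 8 = 192 kHz
Guard bands = 23 gaps * 1 kHz = 23 kHz
Total = 192 + 23 = 215 kHz

215


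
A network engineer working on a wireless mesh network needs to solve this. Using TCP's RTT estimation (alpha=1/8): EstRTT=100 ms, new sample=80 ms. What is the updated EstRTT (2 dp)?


Given: EstRTT = 100 ms, SampleRTT = 80 ms, alpha = 1/8
New EstRTT = (1 - alpha) * EstRTT + alpha * SampleRTT
(7/8) * 100 = 87.5
(1/8) * 80 = 10
New EstRTT = 87.5 + 10 = 97.5 ms -> 97.50 ms (2 dp)

97.50


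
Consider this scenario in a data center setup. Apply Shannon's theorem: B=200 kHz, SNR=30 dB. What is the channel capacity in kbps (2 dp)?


Given: B = 200 kHz, SNR = 30 dB
SNR linear = 10^(30/10) = 1000
1 + SNR = 1001
log2(1001) = 9.9672262588
C = 200 * 1000 * 9.9672262588 = 1993445.2518 bps
C = 1993.445252 kbps -> 1993.45 kbps (2 dp)

1993.45


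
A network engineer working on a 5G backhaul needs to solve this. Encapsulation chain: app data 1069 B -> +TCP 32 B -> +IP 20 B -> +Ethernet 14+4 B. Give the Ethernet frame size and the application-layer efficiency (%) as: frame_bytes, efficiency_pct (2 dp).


TCP segment = 1069 + 32 = 1101 B
IP packet = 1101 + 20 = 1121 B
Ethernet frame = 1121 + 14 + 4 = 1139 B
Efficiency = app / frame = 1069 / 1139 = 0.938543 = 93.8543% -> 93.85% (2 dp)

1139, 93.85


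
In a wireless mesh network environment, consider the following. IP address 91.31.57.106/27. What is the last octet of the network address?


Given: IP = 91.31.57.106, prefix = /27
Subnet mask = 255.255.255.224
Last octet of IP: 106
Last octet of mask: 224
Network last octet = 106 AND 224 = 96

96


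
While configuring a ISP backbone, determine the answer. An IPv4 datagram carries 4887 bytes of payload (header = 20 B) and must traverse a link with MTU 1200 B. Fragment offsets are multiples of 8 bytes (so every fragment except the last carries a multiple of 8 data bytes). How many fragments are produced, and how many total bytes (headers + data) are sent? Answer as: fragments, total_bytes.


Max data per non-final fragment = floor((MTU - header)/8)*8 = floor((1200 - 20)/8)*8 = floor(1180/8)*8 = 1176 B
Final fragment needs no 8-byte alignment: it can carry up to MTU - header = 1180 B
Non-final fragments needed = ceil((payload - 1180) / 1176) = ceil(3707/1176) = ceil(3.1522) = 4
Number of fragments = 4 + 1 = 5
Fragment sizes (data): 4 * 1176 B + 183 B (last, 183 <= 1180 OK)
Total bytes sent = payload + n_frags * header = 4887 + 5*20 = 4887 + 100 = 4987 B

5, 4987


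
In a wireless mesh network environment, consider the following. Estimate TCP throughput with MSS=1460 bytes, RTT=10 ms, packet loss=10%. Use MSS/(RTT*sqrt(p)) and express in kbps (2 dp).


Given: MSS = 1460 bytes, RTT = 10 ms, loss = 10%
RTT in seconds = 10 / 1000 = 0.01
Loss rate = 10% = 0.1
sqrt(loss) = sqrt(0.1) = 0.316227766017
Throughput (bytes/s) = 1460 / (0.01 * 0.316227766017) = 461692.5384
Throughput (kbps) = 461692.5384 * 8 / 1000 = 3693.540307 -> 3693.54 kbps (2 dp)

3693.54


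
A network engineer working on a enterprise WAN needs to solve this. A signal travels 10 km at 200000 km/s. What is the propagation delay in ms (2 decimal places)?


Given: distance = 10 km, speed = 200000 km/s
Delay = distance / speed = 10 / 200000 seconds
Delay in ms = 10 * 1000 / 200000
Delay = 0.0500 ms
Rounded to 2 dp = 0.05 ms

0.05


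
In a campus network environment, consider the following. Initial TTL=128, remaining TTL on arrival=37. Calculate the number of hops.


Given: initial TTL = 128, received TTL = 37
Hops = initial TTL - received TTL
Hops = 128 - 37 = 91

91


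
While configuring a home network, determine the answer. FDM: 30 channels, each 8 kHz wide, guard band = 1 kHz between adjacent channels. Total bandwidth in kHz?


Given: 30 channels, 8 kHz each, guard = 1 kHz
Channel bandwidth = 30 * 8 = 240 kHz
Guard bands = 29 gaps * 1 kHz = 29 kHz
Total = 240 + 29 = 269 kHz

269


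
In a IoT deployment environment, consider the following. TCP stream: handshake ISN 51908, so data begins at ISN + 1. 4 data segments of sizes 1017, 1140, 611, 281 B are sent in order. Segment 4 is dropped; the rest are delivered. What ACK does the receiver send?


SYN uses sequence number 51908; first data byte = ISN + 1 = 51909.
Segment 1: SEQ = 51909, len = 1017 B, covers [51909, 52925]
Segment 2: SEQ = 52926, len = 1140 B, covers [52926, 54065]
Segment 3: SEQ = 54066, len = 611 B, covers [54066, 54676]
Segment 4: SEQ = 54677, len = 281 B, covers [54677, 54957] [LOST]
In-order data received: bytes [51909, 54676] (segments 1..3).
Segment 4 missing -> gap begins at byte 54677.
Cumulative ACK = next expected in-order byte = 51909 + 1017 + 1140 + 611 = 54677

54677
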